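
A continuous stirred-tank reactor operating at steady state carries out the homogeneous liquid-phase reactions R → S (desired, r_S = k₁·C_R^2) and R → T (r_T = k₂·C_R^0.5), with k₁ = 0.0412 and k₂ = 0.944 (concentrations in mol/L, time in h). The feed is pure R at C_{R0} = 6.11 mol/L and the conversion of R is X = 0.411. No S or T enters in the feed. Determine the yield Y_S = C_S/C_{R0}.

0.0943

Exit C_R = C_{R0}(1−X) = 6.11×0.589 = 3.599 mol/L.
Rates in a CSTR are evaluated at the outlet concentration: r_S = 0.0412×3.599^2 = 0.5336, r_T = 0.944×3.599^0.5 = 1.791.
Fraction of consumed R going to S: r_S/(r_S+r_T) = 0.2296.
C_S = 0.2296·C_{R0}·X = 0.2296×6.11×0.411 = 0.576 mol/L; Y_S = C_S/C_{R0} = 0.0943.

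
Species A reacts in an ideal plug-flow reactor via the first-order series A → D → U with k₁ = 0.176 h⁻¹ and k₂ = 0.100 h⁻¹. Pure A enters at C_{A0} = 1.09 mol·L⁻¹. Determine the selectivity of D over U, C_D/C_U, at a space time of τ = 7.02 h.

Solving the coupled first-order balances gives C_D(τ) = [k₁/(k₂−k₁)]·C_{A0}·(e^(−k₁τ) − e^(−k₂τ)).
e^(−k₁τ) = e^(−0.176×7.02) = e^(−1.236) = 0.2907; e^(−k₂τ) = e^(−0.7020) = 0.4956.
C_D = 0.176×1.09/(0.100−0.176) × (0.2907−0.4956) = (-2.524)×(-0.2049) = 0.5172 mol·L⁻¹.
C_A = C_{A0}e^(−k₁τ) = 0.3168 mol·L⁻¹, so C_U = C_{A0}−C_A−C_D = 0.2559 mol·L⁻¹; C_D/C_U = 2.02.

2.02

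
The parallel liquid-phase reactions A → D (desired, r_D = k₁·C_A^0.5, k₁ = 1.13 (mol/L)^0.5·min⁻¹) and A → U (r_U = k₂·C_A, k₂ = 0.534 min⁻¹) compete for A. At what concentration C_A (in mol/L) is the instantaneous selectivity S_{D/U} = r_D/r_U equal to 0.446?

S_{D/U} = (k₁/k₂)·C_A^-0.5 ⇒ C_A = (S·k₂/k₁)^(-2).
= (0.446×0.534/1.13)^(-2) = (0.2108)^(-2) = 22.5 mol/L.

22.5 mol/L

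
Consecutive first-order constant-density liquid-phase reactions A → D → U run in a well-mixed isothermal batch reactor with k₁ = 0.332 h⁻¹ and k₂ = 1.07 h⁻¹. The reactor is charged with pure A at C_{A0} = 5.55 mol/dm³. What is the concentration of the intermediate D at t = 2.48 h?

0.920 mol/dm³

The intermediate concentration in a first-order A→B→C sequence is C_D = k₁C_{A0}(e^(−k₁t) − e^(−k₂t))/(k₂−k₁).
e^(−k₁t) = e^(−0.332×2.48) = e^(−0.8234) = 0.4390; e^(−k₂t) = e^(−2.654) = 0.07040.
C_D = 0.332×5.55/(1.07−0.332) × (0.4390−0.07040) = 2.497×0.3686 = 0.9202 mol/dm³.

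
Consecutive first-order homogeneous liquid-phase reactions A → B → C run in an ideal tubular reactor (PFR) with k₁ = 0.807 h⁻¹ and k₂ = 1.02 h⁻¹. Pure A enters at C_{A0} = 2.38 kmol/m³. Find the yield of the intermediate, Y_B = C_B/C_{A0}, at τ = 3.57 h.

0.113

For first-order series with pure A initially, C_B(τ) = k₁C_{A0}/(k₂−k₁)·(e^(−k₁τ) − e^(−k₂τ)).
e^(−k₁τ) = e^(−0.807×3.57) = e^(−2.881) = 0.05608; e^(−k₂τ) = e^(−3.641) = 0.02622.
C_B = 0.807×2.38/(1.02−0.807) × (0.05608−0.02622) = 9.017×0.02986 = 0.2693 kmol/m³.
Y_B = C_B/C_{A0} = 0.2693/2.38 = 0.113.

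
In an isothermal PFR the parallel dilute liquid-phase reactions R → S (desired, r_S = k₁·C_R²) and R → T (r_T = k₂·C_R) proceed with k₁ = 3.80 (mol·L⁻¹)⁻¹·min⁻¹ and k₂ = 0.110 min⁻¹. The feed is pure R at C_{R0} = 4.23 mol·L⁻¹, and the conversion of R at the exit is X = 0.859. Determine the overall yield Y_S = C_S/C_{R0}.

C_R = C_{R0}(1−X) = 0.5964 mol·L⁻¹.
Along a PFR/batch, dC_T/dC_R = −r_T/(r_S+r_T) = −k₂/(k₂+k₁·C_R).
Integrating from C_{R0} to C_R: C_T = (0.110/3.80)·ln[(0.110+3.80·4.23)/(0.110+3.80·0.596)] = 0.02895·ln(16.18/2.376) = 0.05553 mol·L⁻¹.
Then C_S = (C_{R0}−C_R) − C_T = 3.634 − 0.05553 = 3.578 mol·L⁻¹.
Y_S = C_S/C_{R0} = 3.578/4.23 = 0.846.

0.846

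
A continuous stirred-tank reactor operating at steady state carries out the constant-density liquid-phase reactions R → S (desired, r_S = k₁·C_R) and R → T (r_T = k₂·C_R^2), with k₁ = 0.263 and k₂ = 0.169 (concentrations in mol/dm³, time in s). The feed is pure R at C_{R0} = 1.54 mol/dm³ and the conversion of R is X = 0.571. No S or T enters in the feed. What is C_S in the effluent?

Exit C_R = C_{R0}(1−X) = 1.54×0.429 = 0.6607 mol/dm³.
Rates in a CSTR are evaluated at the outlet concentration: r_S = 0.263×0.6607 = 0.1738, r_T = 0.169×0.6607^2 = 0.07376.
Fraction of consumed R going to S: r_S/(r_S+r_T) = 0.7020.
C_S = 0.7020·C_{R0}·X = 0.7020×1.54×0.571 = 0.617 mol/dm³.

0.617 mol/dm³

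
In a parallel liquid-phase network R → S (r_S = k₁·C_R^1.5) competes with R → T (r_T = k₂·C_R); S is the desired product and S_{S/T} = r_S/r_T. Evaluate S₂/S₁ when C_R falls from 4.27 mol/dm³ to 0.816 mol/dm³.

S_{S/T} = (k₁/k₂)·C_R^0.5, so S₂/S₁ = (C_{R,2}/C_{R,1})^0.5.
= (0.816/4.27)^0.5 = (0.1911)^0.5 = 0.437.
Selectivity toward S falls as C_R falls — high-concentration operation is favoured.

0.437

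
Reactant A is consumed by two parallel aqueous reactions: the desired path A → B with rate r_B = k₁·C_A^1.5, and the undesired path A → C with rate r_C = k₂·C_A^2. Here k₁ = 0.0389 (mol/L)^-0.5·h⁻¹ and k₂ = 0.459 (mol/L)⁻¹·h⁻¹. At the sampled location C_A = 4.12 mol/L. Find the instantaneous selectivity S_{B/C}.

0.0418

S_{B/C} = r_B/r_C = (k₁·C_A^1.5)/(k₂·C_A^2) = (k₁/k₂)·C_A^-0.5.
= (0.0389×4.120^1.5) / (0.459×4.120^2) = 0.3253/7.791 = 0.0418.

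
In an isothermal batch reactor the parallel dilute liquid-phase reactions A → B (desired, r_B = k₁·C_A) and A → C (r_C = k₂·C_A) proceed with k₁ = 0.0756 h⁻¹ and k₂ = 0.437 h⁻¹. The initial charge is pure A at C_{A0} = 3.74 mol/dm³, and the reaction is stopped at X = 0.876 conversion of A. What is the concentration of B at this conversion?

C_A = C_{A0}(1−X) = 0.4638 mol/dm³.
Both paths are first order in A, so the instantaneous fraction to B is constant: dC_B/d(−C_A) = k₁/(k₁+k₂) = 0.1475.
C_B = 0.1475·(C_{A0}−C_A) = 0.1475×3.276 = 0.483 mol/dm³.

0.483 mol/dm³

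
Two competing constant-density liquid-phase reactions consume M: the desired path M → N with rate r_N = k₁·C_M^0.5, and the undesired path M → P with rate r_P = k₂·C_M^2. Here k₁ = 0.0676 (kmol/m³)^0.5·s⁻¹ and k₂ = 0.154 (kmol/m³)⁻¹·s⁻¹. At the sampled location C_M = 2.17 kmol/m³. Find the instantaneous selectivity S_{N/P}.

0.137

S_{N/P} = r_N/r_P = (k₁·C_M^0.5)/(k₂·C_M^2) = (k₁/k₂)·C_M^-1.5.
= (0.0676×2.170^0.5) / (0.154×2.170^2) = 0.09958/0.7252 = 0.137.
The undesired path is higher order in M, so low C_M (CSTR or dilute feed) favours N.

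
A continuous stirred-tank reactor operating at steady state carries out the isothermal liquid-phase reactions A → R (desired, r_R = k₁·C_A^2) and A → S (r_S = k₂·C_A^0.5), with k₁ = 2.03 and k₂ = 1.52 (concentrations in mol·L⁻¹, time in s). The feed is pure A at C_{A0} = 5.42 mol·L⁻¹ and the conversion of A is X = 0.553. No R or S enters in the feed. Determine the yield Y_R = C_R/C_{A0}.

0.461

Exit C_A = C_{A0}(1−X) = 5.42×0.447 = 2.423 mol·L⁻¹.
A CSTR operates uniformly at the exit composition, giving r_R = 11.92 and r_S = 2.366 (each k·C_A^n at C_A = 2.423).
Fraction of consumed A going to R: r_R/(r_R+r_S) = 0.8343.
C_R = 0.8343·C_{A0}·X = 0.8343×5.42×0.553 = 2.50 mol·L⁻¹; Y_R = C_R/C_{A0} = 0.461.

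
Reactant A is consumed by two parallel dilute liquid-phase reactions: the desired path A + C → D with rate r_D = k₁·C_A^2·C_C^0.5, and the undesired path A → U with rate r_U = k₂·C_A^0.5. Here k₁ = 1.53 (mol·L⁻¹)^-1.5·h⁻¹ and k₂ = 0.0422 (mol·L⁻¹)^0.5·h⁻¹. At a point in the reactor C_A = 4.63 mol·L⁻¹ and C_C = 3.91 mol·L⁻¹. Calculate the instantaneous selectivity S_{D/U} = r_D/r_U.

S_{D/U} = r_D/r_U = (k₁·C_A^2·C_C^0.5)/(k₂·C_A^0.5) = (k₁/k₂)·C_A^1.5·C_C^0.5.
= (1.53×4.630^2×3.910^0.5) / (0.0422×4.630^0.5) = 64.85/0.09080 = 714.
Since the desired path is higher order in A, keeping C_A high (PFR or concentrated feed) favours D.

714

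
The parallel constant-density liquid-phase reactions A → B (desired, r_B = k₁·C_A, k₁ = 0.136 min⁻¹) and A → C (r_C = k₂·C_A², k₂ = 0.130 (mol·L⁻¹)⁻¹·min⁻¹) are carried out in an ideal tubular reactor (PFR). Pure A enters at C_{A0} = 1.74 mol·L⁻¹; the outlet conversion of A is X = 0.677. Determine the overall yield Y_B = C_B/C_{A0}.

C_A = C_{A0}(1−X) = 0.5620 mol·L⁻¹.
Along a PFR/batch, dC_B/dC_A = −r_B/(r_B+r_C) = −k₁/(k₁+k₂·C_A).
Integrating from C_{A0} to C_A: C_B = (0.136/0.130)·ln[(0.136+0.130·1.74)/(0.136+0.130·0.562)] = 1.046·ln(0.3622/0.2091) = 0.5749 mol·L⁻¹.
Y_B = C_B/C_{A0} = 0.5749/1.74 = 0.330.

0.330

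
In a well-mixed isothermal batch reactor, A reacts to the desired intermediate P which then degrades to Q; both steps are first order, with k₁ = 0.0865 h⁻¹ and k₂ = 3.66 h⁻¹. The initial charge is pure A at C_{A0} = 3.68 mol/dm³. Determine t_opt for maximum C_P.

The intermediate peaks when r₁ = r₂, i.e. k₁e^(−k₁t) = k₂e^(−k₂t), giving t_opt = ln(k₂/k₁)/(k₂−k₁).
= ln(3.66/0.0865)/(3.66−0.0865) = ln(42.31)/3.574 = 3.745/3.574 = 1.05 h.

1.05 h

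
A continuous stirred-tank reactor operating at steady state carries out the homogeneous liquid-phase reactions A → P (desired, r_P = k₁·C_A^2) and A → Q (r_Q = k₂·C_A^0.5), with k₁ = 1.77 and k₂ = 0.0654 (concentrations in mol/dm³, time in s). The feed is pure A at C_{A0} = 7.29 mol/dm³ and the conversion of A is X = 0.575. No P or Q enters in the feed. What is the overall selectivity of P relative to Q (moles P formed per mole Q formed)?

Exit C_A = C_{A0}(1−X) = 7.29×0.425 = 3.098 mol/dm³.
In a CSTR the entire volume is at exit conditions, so r_P = 1.77×3.098^2 = 16.99 and r_Q = 0.0654×3.098^0.5 = 0.1151.
Overall selectivity = C_P/C_Q = r_Pτ/(r_Qτ) = r_P/r_Q = 148.

148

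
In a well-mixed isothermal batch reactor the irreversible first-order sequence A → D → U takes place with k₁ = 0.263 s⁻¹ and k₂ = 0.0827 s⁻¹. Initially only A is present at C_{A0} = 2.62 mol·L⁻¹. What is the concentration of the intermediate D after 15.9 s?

The intermediate concentration in a first-order A→B→C sequence is C_D = k₁C_{A0}(e^(−k₁t) − e^(−k₂t))/(k₂−k₁).
e^(−k₁t) = e^(−0.263×15.9) = e^(−4.182) = 0.01527; e^(−k₂t) = e^(−1.315) = 0.2685.
C_D = 0.263×2.62/(0.0827−0.263) × (0.01527−0.2685) = (-3.822)×(-0.2532) = 0.9677 mol·L⁻¹.

0.968 mol·L⁻¹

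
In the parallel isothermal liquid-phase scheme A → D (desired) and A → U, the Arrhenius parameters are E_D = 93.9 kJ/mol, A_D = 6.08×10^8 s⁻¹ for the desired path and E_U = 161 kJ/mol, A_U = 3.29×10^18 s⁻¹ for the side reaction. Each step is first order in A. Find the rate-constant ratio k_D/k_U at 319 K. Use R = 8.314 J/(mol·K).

18.0

k_D/k_U = (A_D/A_U)·exp[−(E_D−E_U)/(RT)] = (A_D/A_U)·exp[(E_U−E_D)/(RT)].
(E_U−E_D)/(RT) = (161−93.9)×10³/(8.314×319) = 67100/2652 = 25.30.
k_D/k_U = (6.08×10^8/3.29×10^18)·exp(25.30) = 1.848×10^-10 × 9.720×10^10 = 18.0.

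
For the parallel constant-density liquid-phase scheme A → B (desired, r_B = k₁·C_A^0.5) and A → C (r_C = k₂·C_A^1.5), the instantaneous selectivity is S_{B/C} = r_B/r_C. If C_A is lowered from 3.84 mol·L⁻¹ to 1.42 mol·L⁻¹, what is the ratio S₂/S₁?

2.70

S_{B/C} = (k₁/k₂)·C_A⁻¹, so S₂/S₁ = (C_{A,2}/C_{A,1})⁻¹.
= 3.84/1.42 = 2.70.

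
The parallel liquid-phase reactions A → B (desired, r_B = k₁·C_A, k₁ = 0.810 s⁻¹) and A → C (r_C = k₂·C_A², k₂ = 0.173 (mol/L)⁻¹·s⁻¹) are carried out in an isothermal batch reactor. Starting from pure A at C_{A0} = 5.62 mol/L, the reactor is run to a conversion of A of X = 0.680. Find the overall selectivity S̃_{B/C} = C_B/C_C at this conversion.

1.31

C_A = C_{A0}(1−X) = 1.798 mol/L.
Along a PFR/batch, dC_B/dC_A = −r_B/(r_B+r_C) = −k₁/(k₁+k₂·C_A).
Integrating from C_{A0} to C_A: C_B = (0.810/0.173)·ln[(0.810+0.173·5.62)/(0.810+0.173·1.80)] = 4.682·ln(1.782/1.121) = 2.170 mol/L.
C_C = (C_{A0}−C_A)−C_B = 1.651 mol/L; S̃_{B/C} = 2.170/1.651 = 1.31.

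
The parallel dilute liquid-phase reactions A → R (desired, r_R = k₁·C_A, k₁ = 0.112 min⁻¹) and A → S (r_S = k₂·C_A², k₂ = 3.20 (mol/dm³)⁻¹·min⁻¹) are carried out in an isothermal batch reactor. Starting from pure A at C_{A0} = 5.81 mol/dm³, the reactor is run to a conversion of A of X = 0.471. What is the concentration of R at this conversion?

C_A = C_{A0}(1−X) = 3.073 mol/dm³.
Along a PFR/batch, dC_R/dC_A = −r_R/(r_R+r_S) = −k₁/(k₁+k₂·C_A).
Integrating from C_{A0} to C_A: C_R = (0.112/3.20)·ln[(0.112+3.20·5.81)/(0.112+3.20·3.07)] = 0.03500·ln(18.70/9.947) = 0.02210 mol/dm³.

0.0221 mol/dm³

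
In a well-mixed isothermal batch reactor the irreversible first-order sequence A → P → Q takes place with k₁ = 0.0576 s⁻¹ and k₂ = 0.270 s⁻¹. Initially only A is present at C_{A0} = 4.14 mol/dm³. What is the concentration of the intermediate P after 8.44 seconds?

0.575 mol/dm³

For first-order series with pure A initially, C_P(t) = k₁C_{A0}/(k₂−k₁)·(e^(−k₁t) − e^(−k₂t)).
e^(−k₁t) = e^(−0.0576×8.44) = e^(−0.4861) = 0.6150; e^(−k₂t) = e^(−2.279) = 0.1024.
C_P = 0.0576×4.14/(0.270−0.0576) × (0.6150−0.1024) = 1.123×0.5126 = 0.5755 mol/dm³.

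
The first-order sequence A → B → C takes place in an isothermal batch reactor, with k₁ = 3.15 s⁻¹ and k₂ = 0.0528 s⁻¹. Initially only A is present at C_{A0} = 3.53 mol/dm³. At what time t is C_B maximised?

The intermediate peaks when r₁ = r₂, i.e. k₁e^(−k₁t) = k₂e^(−k₂t), giving t_opt = ln(k₂/k₁)/(k₂−k₁).
= ln(0.0528/3.15)/(0.0528−3.15) = ln(0.01676)/-3.097 = -4.089/-3.097 = 1.32 s.

1.32 s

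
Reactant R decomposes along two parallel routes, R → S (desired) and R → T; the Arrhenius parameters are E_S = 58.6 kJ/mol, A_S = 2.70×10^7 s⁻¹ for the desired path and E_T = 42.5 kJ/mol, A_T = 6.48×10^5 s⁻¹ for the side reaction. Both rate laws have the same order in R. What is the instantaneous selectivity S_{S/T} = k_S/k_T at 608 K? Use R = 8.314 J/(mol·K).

1.72

Since both paths have the same order in R, the concentration cancels and S_{S/T} = k_S/k_T = (A_S/A_T)·exp[(E_T−E_S)/(RT)].
(E_T−E_S)/(RT) = (42.5−58.6)×10³/(8.314×608) = -16100/5055 = -3.185.
k_S/k_T = (2.70×10^7/6.48×10^5)·exp(-3.185) = 41.67 × 0.04138 = 1.72.
Since E_S > E_T, raising the temperature improves selectivity toward S.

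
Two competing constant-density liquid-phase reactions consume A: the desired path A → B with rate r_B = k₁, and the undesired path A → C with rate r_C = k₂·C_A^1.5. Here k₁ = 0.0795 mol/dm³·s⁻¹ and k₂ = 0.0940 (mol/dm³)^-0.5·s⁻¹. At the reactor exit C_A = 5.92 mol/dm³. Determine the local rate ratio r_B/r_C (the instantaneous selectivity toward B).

0.0587

S_{B/C} = r_B/r_C = (k₁)/(k₂·C_A^1.5) = (k₁/k₂)·C_A^-1.5.
= (0.0795) / (0.0940×5.920^1.5) = 0.07950/1.354 = 0.0587.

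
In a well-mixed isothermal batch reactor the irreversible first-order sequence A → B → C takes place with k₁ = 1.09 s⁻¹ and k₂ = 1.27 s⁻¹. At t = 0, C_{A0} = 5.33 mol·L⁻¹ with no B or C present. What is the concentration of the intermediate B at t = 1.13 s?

1.73 mol·L⁻¹

Solving the coupled first-order balances gives C_B(t) = [k₁/(k₂−k₁)]·C_{A0}·(e^(−k₁t) − e^(−k₂t)).
e^(−k₁t) = e^(−1.09×1.13) = e^(−1.232) = 0.2918; e^(−k₂t) = e^(−1.435) = 0.2381.
C_B = 1.09×5.33/(1.27−1.09) × (0.2918−0.2381) = 32.28×0.05370 = 1.733 mol·L⁻¹.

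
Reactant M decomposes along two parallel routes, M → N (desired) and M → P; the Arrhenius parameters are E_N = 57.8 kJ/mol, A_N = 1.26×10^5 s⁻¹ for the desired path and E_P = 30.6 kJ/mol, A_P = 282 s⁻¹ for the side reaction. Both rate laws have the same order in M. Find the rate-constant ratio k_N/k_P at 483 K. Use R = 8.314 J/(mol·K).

Since both paths have the same order in M, the concentration cancels and S_{N/P} = k_N/k_P = (A_N/A_P)·exp[(E_P−E_N)/(RT)].
(E_P−E_N)/(RT) = (30.6−57.8)×10³/(8.314×483) = -27200/4016 = -6.773.
k_N/k_P = (1.26×10^5/282)·exp(-6.773) = 446.8 × 0.001144 = 0.511.
Since E_N > E_P, raising the temperature improves selectivity toward N.

0.511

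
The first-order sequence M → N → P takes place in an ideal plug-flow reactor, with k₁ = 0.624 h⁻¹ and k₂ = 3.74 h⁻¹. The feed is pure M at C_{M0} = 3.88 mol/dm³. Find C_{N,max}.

0.452 mol/dm³

For a first-order series the maximum intermediate yield is C_{N,max}/C_{M0} = (k₁/k₂)^[k₂/(k₂−k₁)].
= (0.624/3.74)^(3.74/(3.74−0.624)) = (0.1668)^(1.200) = 0.1166.
C_{N,max} = 0.1166×3.88 = 0.452 mol/dm³.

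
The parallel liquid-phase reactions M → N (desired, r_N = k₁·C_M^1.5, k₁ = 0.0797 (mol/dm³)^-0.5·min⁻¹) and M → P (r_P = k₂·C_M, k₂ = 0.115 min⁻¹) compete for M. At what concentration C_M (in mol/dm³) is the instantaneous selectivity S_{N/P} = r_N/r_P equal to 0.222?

S_{N/P} = (k₁/k₂)·C_M^0.5 ⇒ C_M = (S·k₂/k₁)^(2).
= (0.222×0.115/0.0797)^(2) = (0.3203)^(2) = 0.103 mol/dm³.

0.103 mol/dm³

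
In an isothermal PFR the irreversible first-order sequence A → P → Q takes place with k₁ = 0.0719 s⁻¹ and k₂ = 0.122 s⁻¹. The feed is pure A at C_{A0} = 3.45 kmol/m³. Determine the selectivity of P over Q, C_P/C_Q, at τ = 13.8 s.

0.730

The intermediate concentration in a first-order A→B→C sequence is C_P = k₁C_{A0}(e^(−k₁τ) − e^(−k₂τ))/(k₂−k₁).
e^(−k₁τ) = e^(−0.0719×13.8) = e^(−0.9922) = 0.3708; e^(−k₂τ) = e^(−1.684) = 0.1857.
C_P = 0.0719×3.45/(0.122−0.0719) × (0.3708−0.1857) = 4.951×0.1850 = 0.9162 kmol/m³.
C_A = C_{A0}e^(−k₁τ) = 1.279 kmol/m³, so C_Q = C_{A0}−C_A−C_P = 1.255 kmol/m³; C_P/C_Q = 0.730.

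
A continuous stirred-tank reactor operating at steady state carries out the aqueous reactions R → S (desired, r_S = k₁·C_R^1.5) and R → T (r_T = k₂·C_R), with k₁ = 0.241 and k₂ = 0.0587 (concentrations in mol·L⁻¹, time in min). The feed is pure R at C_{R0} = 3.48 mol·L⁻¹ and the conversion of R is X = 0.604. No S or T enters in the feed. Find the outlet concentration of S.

Exit C_R = C_{R0}(1−X) = 3.48×0.396 = 1.378 mol·L⁻¹.
A CSTR operates uniformly at the exit composition, giving r_S = 0.3899 and r_T = 0.08089 (each k·C_R^n at C_R = 1.378).
Fraction of consumed R going to S: r_S/(r_S+r_T) = 0.8282.
C_S = 0.8282·C_{R0}·X = 0.8282×3.48×0.604 = 1.74 mol·L⁻¹.

1.74 mol·L⁻¹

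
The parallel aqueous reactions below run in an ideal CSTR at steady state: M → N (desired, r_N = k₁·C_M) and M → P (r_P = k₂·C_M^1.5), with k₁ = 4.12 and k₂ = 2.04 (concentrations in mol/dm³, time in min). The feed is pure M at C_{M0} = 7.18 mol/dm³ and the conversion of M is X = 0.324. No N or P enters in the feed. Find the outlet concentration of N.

Exit C_M = C_{M0}(1−X) = 7.18×0.676 = 4.854 mol/dm³.
A CSTR operates uniformly at the exit composition, giving r_N = 20.00 and r_P = 21.81 (each k·C_M^n at C_M = 4.854).
Fraction of consumed M going to N: r_N/(r_N+r_P) = 0.4783.
C_N = 0.4783·C_{M0}·X = 0.4783×7.18×0.324 = 1.11 mol/dm³.

1.11 mol/dm³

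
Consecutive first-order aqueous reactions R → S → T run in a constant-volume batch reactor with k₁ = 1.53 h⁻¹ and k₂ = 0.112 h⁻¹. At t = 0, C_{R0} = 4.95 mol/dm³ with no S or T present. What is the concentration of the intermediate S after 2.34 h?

3.96 mol/dm³

Solving the coupled first-order balances gives C_S(t) = [k₁/(k₂−k₁)]·C_{R0}·(e^(−k₁t) − e^(−k₂t)).
e^(−k₁t) = e^(−1.53×2.34) = e^(−3.580) = 0.02787; e^(−k₂t) = e^(−0.2621) = 0.7694.
C_S = 1.53×4.95/(0.112−1.53) × (0.02787−0.7694) = (-5.341)×(-0.7416) = 3.961 mol/dm³.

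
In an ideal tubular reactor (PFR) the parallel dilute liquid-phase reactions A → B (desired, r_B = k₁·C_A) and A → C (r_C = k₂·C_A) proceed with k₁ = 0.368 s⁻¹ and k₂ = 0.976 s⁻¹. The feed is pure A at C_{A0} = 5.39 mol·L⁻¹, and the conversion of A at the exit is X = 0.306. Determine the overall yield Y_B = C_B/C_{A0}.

C_A = C_{A0}(1−X) = 3.741 mol·L⁻¹.
Both paths are first order in A, so the instantaneous fraction to B is constant: dC_B/d(−C_A) = k₁/(k₁+k₂) = 0.2738.
C_B = 0.2738·(C_{A0}−C_A) = 0.2738×1.649 = 0.452 mol·L⁻¹.
Y_B = C_B/C_{A0} = 0.4516/5.39 = 0.0838.

0.0838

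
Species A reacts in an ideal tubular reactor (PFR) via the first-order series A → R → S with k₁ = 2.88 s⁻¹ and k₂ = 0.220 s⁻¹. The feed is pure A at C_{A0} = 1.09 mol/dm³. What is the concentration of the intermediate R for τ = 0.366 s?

Solving the coupled first-order balances gives C_R(τ) = [k₁/(k₂−k₁)]·C_{A0}·(e^(−k₁τ) − e^(−k₂τ)).
e^(−k₁τ) = e^(−2.88×0.366) = e^(−1.054) = 0.3485; e^(−k₂τ) = e^(−0.08052) = 0.9226.
C_R = 2.88×1.09/(0.220−2.88) × (0.3485−0.9226) = (-1.180)×(-0.5741) = 0.6776 mol/dm³.

0.678 mol/dm³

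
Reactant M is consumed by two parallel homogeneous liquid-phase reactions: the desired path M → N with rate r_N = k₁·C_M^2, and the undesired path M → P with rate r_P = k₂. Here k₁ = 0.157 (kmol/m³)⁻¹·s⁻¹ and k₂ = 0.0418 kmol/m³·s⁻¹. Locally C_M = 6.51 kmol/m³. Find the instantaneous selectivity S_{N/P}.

S_{N/P} = r_N/r_P = (k₁·C_M^2)/(k₂) = (k₁/k₂)·C_M^2.
= (0.157×6.510^2) / (0.0418) = 6.654/0.04180 = 159.

159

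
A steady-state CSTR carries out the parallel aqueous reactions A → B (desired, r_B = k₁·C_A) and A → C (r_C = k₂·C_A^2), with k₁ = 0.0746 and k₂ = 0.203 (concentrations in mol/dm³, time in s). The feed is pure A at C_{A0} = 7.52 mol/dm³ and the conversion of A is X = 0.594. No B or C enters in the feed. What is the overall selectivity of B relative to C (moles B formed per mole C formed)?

Exit C_A = C_{A0}(1−X) = 7.52×0.406 = 3.053 mol/dm³.
Rates in a CSTR are evaluated at the outlet concentration: r_B = 0.0746×3.053 = 0.2278, r_C = 0.203×3.053^2 = 1.892.
Overall selectivity = C_B/C_C = r_Bτ/(r_Cτ) = r_B/r_C = 0.120.

0.120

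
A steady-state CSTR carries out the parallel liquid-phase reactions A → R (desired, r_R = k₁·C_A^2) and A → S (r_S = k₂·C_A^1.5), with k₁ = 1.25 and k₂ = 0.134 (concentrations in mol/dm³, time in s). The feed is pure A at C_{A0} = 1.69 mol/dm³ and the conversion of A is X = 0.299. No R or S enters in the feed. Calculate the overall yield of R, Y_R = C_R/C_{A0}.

Exit C_A = C_{A0}(1−X) = 1.69×0.701 = 1.185 mol/dm³.
Rates in a CSTR are evaluated at the outlet concentration: r_R = 1.25×1.185^2 = 1.754, r_S = 0.134×1.185^1.5 = 0.1728.
Fraction of consumed A going to R: r_R/(r_R+r_S) = 0.9103.
C_R = 0.9103·C_{A0}·X = 0.9103×1.69×0.299 = 0.460 mol/dm³; Y_R = C_R/C_{A0} = 0.272.

0.272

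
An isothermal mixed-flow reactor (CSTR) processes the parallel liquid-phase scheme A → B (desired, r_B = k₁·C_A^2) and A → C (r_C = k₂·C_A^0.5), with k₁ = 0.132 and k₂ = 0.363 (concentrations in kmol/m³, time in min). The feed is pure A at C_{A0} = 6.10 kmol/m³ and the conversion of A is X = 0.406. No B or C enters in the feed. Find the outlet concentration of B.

Exit C_A = C_{A0}(1−X) = 6.10×0.594 = 3.623 kmol/m³.
Rates in a CSTR are evaluated at the outlet concentration: r_B = 0.132×3.623^2 = 1.733, r_C = 0.363×3.623^0.5 = 0.6910.
Fraction of consumed A going to B: r_B/(r_B+r_C) = 0.7149.
C_B = 0.7149·C_{A0}·X = 0.7149×6.10×0.406 = 1.77 kmol/m³.

1.77 kmol/m³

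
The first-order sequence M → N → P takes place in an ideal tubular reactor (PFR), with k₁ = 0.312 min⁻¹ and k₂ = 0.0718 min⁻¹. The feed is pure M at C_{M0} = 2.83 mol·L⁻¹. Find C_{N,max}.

For a first-order series the maximum intermediate yield is C_{N,max}/C_{M0} = (k₁/k₂)^[k₂/(k₂−k₁)].
= (0.312/0.0718)^(0.0718/(0.0718−0.312)) = (4.345)^(-0.2989) = 0.6446.
C_{N,max} = 0.6446×2.83 = 1.82 mol·L⁻¹.

1.82 mol·L⁻¹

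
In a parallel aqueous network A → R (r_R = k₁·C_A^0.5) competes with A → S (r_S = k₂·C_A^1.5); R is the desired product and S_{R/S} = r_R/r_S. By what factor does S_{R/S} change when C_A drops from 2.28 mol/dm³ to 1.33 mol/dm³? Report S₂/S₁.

1.71

S_{R/S} = (k₁/k₂)·C_A⁻¹, so S₂/S₁ = (C_{A,2}/C_{A,1})⁻¹.
= 2.28/1.33 = 1.71.
Selectivity toward R rises as C_A falls — low-concentration operation is favoured.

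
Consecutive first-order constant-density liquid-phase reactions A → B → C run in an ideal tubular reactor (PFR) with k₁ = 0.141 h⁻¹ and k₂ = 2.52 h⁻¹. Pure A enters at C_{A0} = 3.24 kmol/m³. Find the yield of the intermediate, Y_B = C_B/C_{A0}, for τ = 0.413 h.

0.0350

For first-order series with pure A initially, C_B(τ) = k₁C_{A0}/(k₂−k₁)·(e^(−k₁τ) − e^(−k₂τ)).
e^(−k₁τ) = e^(−0.141×0.413) = e^(−0.05823) = 0.9434; e^(−k₂τ) = e^(−1.041) = 0.3532.
C_B = 0.141×3.24/(2.52−0.141) × (0.9434−0.3532) = 0.1920×0.5902 = 0.1133 kmol/m³.
Y_B = C_B/C_{A0} = 0.1133/3.24 = 0.0350.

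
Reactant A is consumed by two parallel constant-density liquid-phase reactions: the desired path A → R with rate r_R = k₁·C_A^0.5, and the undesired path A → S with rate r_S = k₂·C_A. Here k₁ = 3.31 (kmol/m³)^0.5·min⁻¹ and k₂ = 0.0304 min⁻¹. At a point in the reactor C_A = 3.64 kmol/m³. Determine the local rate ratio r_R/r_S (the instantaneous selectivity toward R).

57.1

S_{R/S} = r_R/r_S = (k₁·C_A^0.5)/(k₂·C_A) = (k₁/k₂)·C_A^-0.5.
= (3.31×3.640^0.5) / (0.0304×3.640) = 6.315/0.1107 = 57.1.
The undesired path is higher order in A, so low C_A (CSTR or dilute feed) favours R.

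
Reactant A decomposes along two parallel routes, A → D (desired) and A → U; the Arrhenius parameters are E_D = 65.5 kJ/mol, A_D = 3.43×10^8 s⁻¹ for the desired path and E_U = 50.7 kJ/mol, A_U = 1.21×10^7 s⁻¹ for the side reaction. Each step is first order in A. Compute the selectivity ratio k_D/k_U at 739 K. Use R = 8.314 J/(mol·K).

k_D/k_U = (A_D/A_U)·exp[−(E_D−E_U)/(RT)] = (A_D/A_U)·exp[(E_U−E_D)/(RT)].
(E_U−E_D)/(RT) = (50.7−65.5)×10³/(8.314×739) = -14800/6144 = -2.409.
k_D/k_U = (3.43×10^8/1.21×10^7)·exp(-2.409) = 28.35 × 0.08992 = 2.55.
Since E_D > E_U, raising the temperature improves selectivity toward D.

2.55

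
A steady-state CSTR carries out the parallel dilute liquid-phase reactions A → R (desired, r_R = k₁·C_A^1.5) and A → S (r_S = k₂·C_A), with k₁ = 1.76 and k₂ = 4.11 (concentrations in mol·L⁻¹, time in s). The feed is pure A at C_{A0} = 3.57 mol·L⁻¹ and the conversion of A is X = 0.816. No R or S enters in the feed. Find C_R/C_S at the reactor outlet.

0.347

Exit C_A = C_{A0}(1−X) = 3.57×0.184 = 0.6569 mol·L⁻¹.
Rates in a CSTR are evaluated at the outlet concentration: r_R = 1.76×0.6569^1.5 = 0.9370, r_S = 4.11×0.6569 = 2.700.
Overall selectivity = C_R/C_S = r_Rτ/(r_Sτ) = r_R/r_S = 0.347.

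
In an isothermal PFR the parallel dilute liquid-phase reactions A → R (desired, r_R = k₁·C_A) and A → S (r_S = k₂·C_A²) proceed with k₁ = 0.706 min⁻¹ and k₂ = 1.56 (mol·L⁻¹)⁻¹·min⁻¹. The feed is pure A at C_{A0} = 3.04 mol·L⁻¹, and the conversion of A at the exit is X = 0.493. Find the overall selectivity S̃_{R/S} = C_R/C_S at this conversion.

C_A = C_{A0}(1−X) = 1.541 mol·L⁻¹.
Along a PFR/batch, dC_R/dC_A = −r_R/(r_R+r_S) = −k₁/(k₁+k₂·C_A).
Integrating from C_{A0} to C_A: C_R = (0.706/1.56)·ln[(0.706+1.56·3.04)/(0.706+1.56·1.54)] = 0.4526·ln(5.448/3.110) = 0.2537 mol·L⁻¹.
C_S = (C_{A0}−C_A)−C_R = 1.245 mol·L⁻¹; S̃_{R/S} = 0.2537/1.245 = 0.204.

0.204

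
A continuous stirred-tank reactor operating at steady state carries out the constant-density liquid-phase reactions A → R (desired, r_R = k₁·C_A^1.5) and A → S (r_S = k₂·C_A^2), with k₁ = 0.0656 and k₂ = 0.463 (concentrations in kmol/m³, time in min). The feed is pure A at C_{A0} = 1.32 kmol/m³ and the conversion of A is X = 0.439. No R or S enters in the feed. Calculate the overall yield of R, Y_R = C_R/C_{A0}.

0.0621

Exit C_A = C_{A0}(1−X) = 1.32×0.561 = 0.7405 kmol/m³.
Rates in a CSTR are evaluated at the outlet concentration: r_R = 0.0656×0.7405^1.5 = 0.04180, r_S = 0.463×0.7405^2 = 0.2539.
Fraction of consumed A going to R: r_R/(r_R+r_S) = 0.1414.
C_R = 0.1414·C_{A0}·X = 0.1414×1.32×0.439 = 0.0819 kmol/m³; Y_R = C_R/C_{A0} = 0.0621.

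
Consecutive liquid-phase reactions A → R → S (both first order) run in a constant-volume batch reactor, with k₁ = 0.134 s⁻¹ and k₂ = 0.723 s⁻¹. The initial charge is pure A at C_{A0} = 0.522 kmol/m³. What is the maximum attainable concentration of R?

Evaluating C_R at t_opt = ln(k₂/k₁)/(k₂−k₁) gives C_{R,max}/C_{A0} = (k₁/k₂)^[k₂/(k₂−k₁)].
= (0.134/0.723)^(0.723/(0.723−0.134)) = (0.1853)^(1.228) = 0.1263.
C_{R,max} = 0.1263×0.522 = 0.0659 kmol/m³.

0.0659 kmol/m³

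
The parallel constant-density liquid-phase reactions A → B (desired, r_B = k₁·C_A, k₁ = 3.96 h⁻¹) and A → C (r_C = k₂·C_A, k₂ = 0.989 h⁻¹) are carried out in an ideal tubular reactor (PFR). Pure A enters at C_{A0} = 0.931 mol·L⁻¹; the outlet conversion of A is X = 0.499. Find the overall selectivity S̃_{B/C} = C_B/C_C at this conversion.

C_A = C_{A0}(1−X) = 0.4664 mol·L⁻¹.
Both paths are first order in A, so the instantaneous fraction to B is constant: dC_B/d(−C_A) = k₁/(k₁+k₂) = 0.8002.
C_B = 0.8002·(C_{A0}−C_A) = 0.8002×0.4646 = 0.372 mol·L⁻¹.
C_C = (C_{A0}−C_A)−C_B = 0.09284 mol·L⁻¹; S̃_{B/C} = 0.3717/0.09284 = 4.00.

4.00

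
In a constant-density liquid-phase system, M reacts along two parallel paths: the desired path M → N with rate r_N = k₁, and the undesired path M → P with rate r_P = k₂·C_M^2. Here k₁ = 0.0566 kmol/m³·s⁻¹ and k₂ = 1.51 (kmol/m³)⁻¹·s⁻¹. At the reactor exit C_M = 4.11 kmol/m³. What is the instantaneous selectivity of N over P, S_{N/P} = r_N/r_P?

S_{N/P} = r_N/r_P = (k₁)/(k₂·C_M^2) = (k₁/k₂)·C_M^-2.
= (0.0566) / (1.51×4.110^2) = 0.05660/25.51 = 0.00222.

0.00222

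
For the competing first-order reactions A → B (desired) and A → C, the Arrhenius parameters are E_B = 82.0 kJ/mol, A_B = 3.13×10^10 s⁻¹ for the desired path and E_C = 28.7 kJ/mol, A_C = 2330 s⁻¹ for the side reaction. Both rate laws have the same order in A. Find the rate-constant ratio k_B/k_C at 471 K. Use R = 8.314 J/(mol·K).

16.5

k_B/k_C = (A_B/A_C)·exp[−(E_B−E_C)/(RT)] = (A_B/A_C)·exp[(E_C−E_B)/(RT)].
(E_C−E_B)/(RT) = (28.7−82.0)×10³/(8.314×471) = -53300/3916 = -13.61.
k_B/k_C = (3.13×10^10/2330)·exp(-13.61) = 1.343×10^7 × 1.227×10^-6 = 16.5.
Since E_B > E_C, raising the temperature improves selectivity toward B.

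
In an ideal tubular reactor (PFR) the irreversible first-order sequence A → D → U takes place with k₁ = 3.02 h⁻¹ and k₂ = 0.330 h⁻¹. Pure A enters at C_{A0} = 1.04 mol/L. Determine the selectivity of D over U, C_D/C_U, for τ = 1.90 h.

For first-order series with pure A initially, C_D(τ) = k₁C_{A0}/(k₂−k₁)·(e^(−k₁τ) − e^(−k₂τ)).
e^(−k₁τ) = e^(−3.02×1.90) = e^(−5.738) = 0.003221; e^(−k₂τ) = e^(−0.6270) = 0.5342.
C_D = 3.02×1.04/(0.330−3.02) × (0.003221−0.5342) = (-1.168)×(-0.5310) = 0.6200 mol/L.
C_A = C_{A0}e^(−k₁τ) = 0.003350 mol/L, so C_U = C_{A0}−C_A−C_D = 0.4167 mol/L; C_D/C_U = 1.49.

1.49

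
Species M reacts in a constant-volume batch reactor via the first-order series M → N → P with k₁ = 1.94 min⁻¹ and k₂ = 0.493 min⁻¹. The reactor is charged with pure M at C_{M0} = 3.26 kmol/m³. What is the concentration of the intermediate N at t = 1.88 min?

1.62 kmol/m³

For first-order series with pure M initially, C_N(t) = k₁C_{M0}/(k₂−k₁)·(e^(−k₁t) − e^(−k₂t)).
e^(−k₁t) = e^(−1.94×1.88) = e^(−3.647) = 0.02606; e^(−k₂t) = e^(−0.9268) = 0.3958.
C_N = 1.94×3.26/(0.493−1.94) × (0.02606−0.3958) = (-4.371)×(-0.3697) = 1.616 kmol/m³.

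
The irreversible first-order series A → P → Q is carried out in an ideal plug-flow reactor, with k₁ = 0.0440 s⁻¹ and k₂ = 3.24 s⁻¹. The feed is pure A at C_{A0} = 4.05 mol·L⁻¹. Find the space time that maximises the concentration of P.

1.35 s

The intermediate peaks when r₁ = r₂, i.e. k₁e^(−k₁τ) = k₂e^(−k₂τ), giving τ_opt = ln(k₂/k₁)/(k₂−k₁).
= ln(3.24/0.0440)/(3.24−0.0440) = ln(73.64)/3.196 = 4.299/3.196 = 1.35 s.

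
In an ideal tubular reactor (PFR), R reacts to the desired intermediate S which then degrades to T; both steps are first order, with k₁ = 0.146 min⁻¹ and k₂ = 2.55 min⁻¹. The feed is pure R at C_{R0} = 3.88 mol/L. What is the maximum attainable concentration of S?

Evaluating C_S at τ_opt = ln(k₂/k₁)/(k₂−k₁) gives C_{S,max}/C_{R0} = (k₁/k₂)^[k₂/(k₂−k₁)].
= (0.146/2.55)^(2.55/(2.55−0.146)) = (0.05725)^(1.061) = 0.04813.
C_{S,max} = 0.04813×3.88 = 0.187 mol/L.

0.187 mol/L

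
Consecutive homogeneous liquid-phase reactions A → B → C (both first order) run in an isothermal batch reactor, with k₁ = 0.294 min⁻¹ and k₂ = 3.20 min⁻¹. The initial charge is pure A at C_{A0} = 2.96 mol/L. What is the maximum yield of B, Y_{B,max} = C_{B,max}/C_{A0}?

Evaluating C_B at t_opt = ln(k₂/k₁)/(k₂−k₁) gives C_{B,max}/C_{A0} = (k₁/k₂)^[k₂/(k₂−k₁)].
= (0.294/3.20)^(3.20/(3.20−0.294)) = (0.09187)^(1.101) = 0.07216.

0.0722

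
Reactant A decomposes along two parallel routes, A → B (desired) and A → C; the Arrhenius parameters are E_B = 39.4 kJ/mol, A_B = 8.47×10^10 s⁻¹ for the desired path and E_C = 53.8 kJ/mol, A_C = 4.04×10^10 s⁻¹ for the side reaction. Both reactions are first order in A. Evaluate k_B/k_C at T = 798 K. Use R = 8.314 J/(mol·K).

Since both paths have the same order in A, the concentration cancels and S_{B/C} = k_B/k_C = (A_B/A_C)·exp[(E_C−E_B)/(RT)].
(E_C−E_B)/(RT) = (53.8−39.4)×10³/(8.314×798) = 14400/6635 = 2.170.
k_B/k_C = (8.47×10^10/4.04×10^10)·exp(2.170) = 2.097 × 8.762 = 18.4.
Since E_B < E_C, lowering the temperature improves selectivity toward B.

18.4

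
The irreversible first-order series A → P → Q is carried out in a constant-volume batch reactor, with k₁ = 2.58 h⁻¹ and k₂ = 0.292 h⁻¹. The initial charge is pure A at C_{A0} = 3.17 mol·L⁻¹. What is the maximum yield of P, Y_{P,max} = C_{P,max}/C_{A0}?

For a first-order series the maximum intermediate yield is C_{P,max}/C_{A0} = (k₁/k₂)^[k₂/(k₂−k₁)].
= (2.58/0.292)^(0.292/(0.292−2.58)) = (8.836)^(-0.1276) = 0.7572.

0.757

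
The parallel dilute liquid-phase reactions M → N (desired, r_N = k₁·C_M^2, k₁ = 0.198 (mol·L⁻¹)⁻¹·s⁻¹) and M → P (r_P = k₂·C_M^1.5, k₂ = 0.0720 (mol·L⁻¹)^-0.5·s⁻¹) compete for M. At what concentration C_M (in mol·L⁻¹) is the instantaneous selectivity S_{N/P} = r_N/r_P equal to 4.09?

S_{N/P} = (k₁/k₂)·C_M^0.5 ⇒ C_M = (S·k₂/k₁)^(2).
= (4.09×0.0720/0.198)^(2) = (1.487)^(2) = 2.21 mol·L⁻¹.

2.21 mol·L⁻¹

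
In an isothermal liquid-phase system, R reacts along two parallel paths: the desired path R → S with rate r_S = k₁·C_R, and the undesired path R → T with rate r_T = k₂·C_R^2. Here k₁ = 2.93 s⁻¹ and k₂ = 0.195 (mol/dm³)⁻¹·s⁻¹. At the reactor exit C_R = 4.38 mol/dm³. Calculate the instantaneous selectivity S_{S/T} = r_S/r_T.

3.43

S_{S/T} = r_S/r_T = (k₁·C_R)/(k₂·C_R^2) = (k₁/k₂)·C_R⁻¹.
= (2.93×4.380) / (0.195×4.380^2) = 12.83/3.741 = 3.43.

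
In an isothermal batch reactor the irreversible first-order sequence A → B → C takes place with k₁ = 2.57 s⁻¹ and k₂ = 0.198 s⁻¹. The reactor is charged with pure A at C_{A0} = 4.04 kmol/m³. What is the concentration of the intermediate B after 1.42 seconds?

3.19 kmol/m³

Solving the coupled first-order balances gives C_B(t) = [k₁/(k₂−k₁)]·C_{A0}·(e^(−k₁t) − e^(−k₂t)).
e^(−k₁t) = e^(−2.57×1.42) = e^(−3.649) = 0.02601; e^(−k₂t) = e^(−0.2812) = 0.7549.
C_B = 2.57×4.04/(0.198−2.57) × (0.02601−0.7549) = (-4.377)×(-0.7289) = 3.191 kmol/m³.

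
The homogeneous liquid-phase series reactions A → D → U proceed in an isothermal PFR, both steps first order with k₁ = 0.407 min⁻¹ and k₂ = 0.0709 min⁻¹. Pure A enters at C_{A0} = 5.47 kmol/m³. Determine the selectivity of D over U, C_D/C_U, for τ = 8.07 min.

1.97

For first-order series with pure A initially, C_D(τ) = k₁C_{A0}/(k₂−k₁)·(e^(−k₁τ) − e^(−k₂τ)).
e^(−k₁τ) = e^(−0.407×8.07) = e^(−3.284) = 0.03746; e^(−k₂τ) = e^(−0.5722) = 0.5643.
C_D = 0.407×5.47/(0.0709−0.407) × (0.03746−0.5643) = (-6.624)×(-0.5268) = 3.490 kmol/m³.
C_A = C_{A0}e^(−k₁τ) = 0.2049 kmol/m³, so C_U = C_{A0}−C_A−C_D = 1.775 kmol/m³; C_D/C_U = 1.97.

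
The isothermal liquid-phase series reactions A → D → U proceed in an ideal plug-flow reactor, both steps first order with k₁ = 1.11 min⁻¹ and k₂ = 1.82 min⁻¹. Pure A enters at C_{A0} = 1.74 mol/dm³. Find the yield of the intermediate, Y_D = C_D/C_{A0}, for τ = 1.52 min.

0.191

For first-order series with pure A initially, C_D(τ) = k₁C_{A0}/(k₂−k₁)·(e^(−k₁τ) − e^(−k₂τ)).
e^(−k₁τ) = e^(−1.11×1.52) = e^(−1.687) = 0.1850; e^(−k₂τ) = e^(−2.766) = 0.06289.
C_D = 1.11×1.74/(1.82−1.11) × (0.1850−0.06289) = 2.720×0.1221 = 0.3323 mol/dm³.
Y_D = C_D/C_{A0} = 0.3323/1.74 = 0.191.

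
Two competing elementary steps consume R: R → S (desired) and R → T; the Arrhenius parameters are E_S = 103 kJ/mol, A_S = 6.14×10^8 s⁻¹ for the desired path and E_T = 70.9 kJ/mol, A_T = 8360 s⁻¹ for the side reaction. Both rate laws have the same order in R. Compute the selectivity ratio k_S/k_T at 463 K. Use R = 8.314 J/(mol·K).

k_S/k_T = (A_S/A_T)·exp[−(E_S−E_T)/(RT)] = (A_S/A_T)·exp[(E_T−E_S)/(RT)].
(E_T−E_S)/(RT) = (70.9−103)×10³/(8.314×463) = -32100/3849 = -8.339.
k_S/k_T = (6.14×10^8/8360)·exp(-8.339) = 73445 × 2.390×10^-4 = 17.6.

17.6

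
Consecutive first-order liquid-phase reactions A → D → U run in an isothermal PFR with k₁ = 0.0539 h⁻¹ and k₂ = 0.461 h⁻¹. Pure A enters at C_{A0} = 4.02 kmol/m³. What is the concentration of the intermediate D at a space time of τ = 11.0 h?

For first-order series with pure A initially, C_D(τ) = k₁C_{A0}/(k₂−k₁)·(e^(−k₁τ) − e^(−k₂τ)).
e^(−k₁τ) = e^(−0.0539×11.0) = e^(−0.5929) = 0.5527; e^(−k₂τ) = e^(−5.071) = 0.006276.
C_D = 0.0539×4.02/(0.461−0.0539) × (0.5527−0.006276) = 0.5322×0.5464 = 0.2908 kmol/m³.

0.291 kmol/m³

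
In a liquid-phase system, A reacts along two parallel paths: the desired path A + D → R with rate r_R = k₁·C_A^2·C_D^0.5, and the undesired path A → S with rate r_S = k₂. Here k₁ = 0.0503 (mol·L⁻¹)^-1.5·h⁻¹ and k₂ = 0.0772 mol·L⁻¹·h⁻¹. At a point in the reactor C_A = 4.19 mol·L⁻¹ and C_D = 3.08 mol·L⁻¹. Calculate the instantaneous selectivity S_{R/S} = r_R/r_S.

S_{R/S} = r_R/r_S = (k₁·C_A^2·C_D^0.5)/(k₂) = (k₁/k₂)·C_A^2·C_D^0.5.
= (0.0503×4.190^2×3.080^0.5) / (0.0772) = 1.550/0.07720 = 20.1.
Since the desired path is higher order in A, keeping C_A high (PFR or concentrated feed) favours R.

20.1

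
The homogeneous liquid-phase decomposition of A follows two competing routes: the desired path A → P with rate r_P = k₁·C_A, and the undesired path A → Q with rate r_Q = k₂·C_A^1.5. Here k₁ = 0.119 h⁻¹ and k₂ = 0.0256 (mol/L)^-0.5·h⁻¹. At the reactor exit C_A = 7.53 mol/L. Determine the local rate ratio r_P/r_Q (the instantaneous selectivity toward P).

1.69

S_{P/Q} = r_P/r_Q = (k₁·C_A)/(k₂·C_A^1.5) = (k₁/k₂)·C_A^-0.5.
= (0.119×7.530) / (0.0256×7.530^1.5) = 0.8961/0.5290 = 1.69.
The undesired path is higher order in A, so low C_A (CSTR or dilute feed) favours P.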